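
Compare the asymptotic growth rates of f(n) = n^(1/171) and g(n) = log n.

f(n) = n^(1/171) grows faster: any positive power of n dominates log n.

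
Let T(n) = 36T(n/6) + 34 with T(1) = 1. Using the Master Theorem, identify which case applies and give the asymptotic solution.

a=36, b=6, f(n)=34.
log_6(36) = 2 > 0.
Since f(n) = O(n^0) is polynomially smaller than n^2, Case 1 applies.
T(n) = Theta(n^2).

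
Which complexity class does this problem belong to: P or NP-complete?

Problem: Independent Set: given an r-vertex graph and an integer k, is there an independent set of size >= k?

This problem is NP-complete: complement of Clique (with k part of the input).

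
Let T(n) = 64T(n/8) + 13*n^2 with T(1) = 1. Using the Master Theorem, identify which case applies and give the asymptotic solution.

a=64, b=8, f(n)=13*n^2.
log_8(64) = 2, so n^(log_b(a)) = n^2.
f(n) = Theta(n^2), so Case 2 applies.
T(n) = Theta(n^2 log n).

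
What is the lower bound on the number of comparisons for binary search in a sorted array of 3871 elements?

With 3871 possible positions, we need at least ceil(log_2(3871)) = 12 comparisons. Each comparison splits the remaining candidates by at most half.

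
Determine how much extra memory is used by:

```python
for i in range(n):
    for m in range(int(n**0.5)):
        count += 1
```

Space complexity: O(1).
Only a constant amount of auxiliary storage is used; nothing grows with n.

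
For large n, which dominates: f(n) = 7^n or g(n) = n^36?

f(n) = 7^n grows faster: any exponential with base > 1 dominates every polynomial.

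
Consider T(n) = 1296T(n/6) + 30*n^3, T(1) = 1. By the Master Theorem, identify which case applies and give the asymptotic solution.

a=1296, b=6, f(n)=30*n^3.
log_6(1296) = 4 > 3.
Since f(n) = O(n^3) is polynomially smaller than n^4, Case 1 applies.
T(n) = Theta(n^4).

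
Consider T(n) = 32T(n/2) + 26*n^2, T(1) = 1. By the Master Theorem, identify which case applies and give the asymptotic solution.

a=32, b=2, f(n)=26*n^2.
log_2(32) = 5 > 2.
Since f(n) = O(n^2) is polynomially smaller than n^5, Case 1 applies.
T(n) = Theta(n^5).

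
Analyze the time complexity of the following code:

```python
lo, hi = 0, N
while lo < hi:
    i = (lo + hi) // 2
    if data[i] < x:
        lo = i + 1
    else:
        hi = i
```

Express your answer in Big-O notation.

Time complexity: O(log n).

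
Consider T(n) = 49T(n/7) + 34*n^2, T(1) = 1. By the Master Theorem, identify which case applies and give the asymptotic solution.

a=49, b=7, f(n)=34*n^2.
log_7(49) = 2, so n^(log_b(a)) = n^2.
f(n) = Theta(n^2), so Case 2 applies.
T(n) = Theta(n^2 log n).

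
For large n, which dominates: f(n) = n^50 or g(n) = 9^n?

g(n) = 9^n grows faster: any exponential with base > 1 dominates every polynomial.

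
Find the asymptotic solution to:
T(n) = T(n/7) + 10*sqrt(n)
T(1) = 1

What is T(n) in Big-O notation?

Each level contributes sqrt(n/7^k). Geometric series with ratio 1/sqrt(7) < 1 sums to O(sqrt(n)).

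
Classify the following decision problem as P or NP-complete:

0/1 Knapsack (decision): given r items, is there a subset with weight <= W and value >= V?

This problem is NP-complete: reduces from Subset Sum.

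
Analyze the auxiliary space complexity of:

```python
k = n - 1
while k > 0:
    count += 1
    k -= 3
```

Space complexity: O(1).
Only a constant amount of auxiliary storage is used; nothing grows with n.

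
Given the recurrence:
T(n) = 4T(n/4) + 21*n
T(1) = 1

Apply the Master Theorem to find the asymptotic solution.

a=4, b=4, f(n)=21*n. log_4(4) = 1. Case 2: T(n) = O(n log n).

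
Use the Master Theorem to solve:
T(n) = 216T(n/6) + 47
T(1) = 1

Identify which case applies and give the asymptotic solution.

a=216, b=6, f(n)=47.
log_6(216) = 3 > 0.
Since f(n) = O(n^0) is polynomially smaller than n^3, Case 1 applies.
T(n) = Theta(n^3).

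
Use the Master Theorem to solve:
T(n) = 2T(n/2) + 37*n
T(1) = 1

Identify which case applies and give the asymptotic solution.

a=2, b=2, f(n)=37*n.
log_2(2) = 1, so n^(log_b(a)) = n.
f(n) = Theta(n), so Case 2 applies.
T(n) = Theta(n log n).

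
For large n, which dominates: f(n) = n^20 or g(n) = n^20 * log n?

g(n) = n^20 * log n grows faster: extra log n factor -> infinity.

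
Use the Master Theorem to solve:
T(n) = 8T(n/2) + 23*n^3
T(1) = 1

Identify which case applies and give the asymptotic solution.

a=8, b=2, f(n)=23*n^3.
log_2(8) = 3, so n^(log_b(a)) = n^3.
f(n) = Theta(n^3), so Case 2 applies.
T(n) = Theta(n^3 log n).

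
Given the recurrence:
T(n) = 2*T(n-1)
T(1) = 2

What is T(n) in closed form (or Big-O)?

Each step multiplies by 2. T(n) = T(1)*2^(n-1) = 2*2^(n-1).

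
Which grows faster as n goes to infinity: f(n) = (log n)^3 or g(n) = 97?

f(n) = (log n)^3 grows faster: any unbounded function dominates a constant.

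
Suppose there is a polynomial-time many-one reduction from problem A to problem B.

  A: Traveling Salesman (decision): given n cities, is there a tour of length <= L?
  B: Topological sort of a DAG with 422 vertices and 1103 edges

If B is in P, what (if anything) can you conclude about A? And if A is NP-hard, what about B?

A poly-time reduction A <=_p B means any A-instance can be transformed to a B-instance in poly time.
If B is in P: compose the reduction with B's poly-time algorithm to solve A in poly time, so A is in P.
If A is NP-hard: every NP problem reduces to A, which reduces to B; composing reductions, every NP problem reduces to B, so B is NP-hard.
(Here in fact A is NP-complete and B is in P, so no such reduction is known -- its existence would imply P = NP; the analysis concerns only what the assumed reduction would or would not let you conclude.)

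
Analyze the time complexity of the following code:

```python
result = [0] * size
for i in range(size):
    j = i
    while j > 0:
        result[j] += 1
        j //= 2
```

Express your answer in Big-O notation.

Time complexity: O(n log n).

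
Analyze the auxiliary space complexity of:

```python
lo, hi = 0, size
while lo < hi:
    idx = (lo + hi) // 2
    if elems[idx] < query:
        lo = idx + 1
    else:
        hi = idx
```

Space complexity: O(1).
Only a constant amount of auxiliary storage is used; nothing grows with n.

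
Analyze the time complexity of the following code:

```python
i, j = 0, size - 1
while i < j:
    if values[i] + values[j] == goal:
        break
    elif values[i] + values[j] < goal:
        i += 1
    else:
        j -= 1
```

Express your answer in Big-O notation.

Time complexity: O(n).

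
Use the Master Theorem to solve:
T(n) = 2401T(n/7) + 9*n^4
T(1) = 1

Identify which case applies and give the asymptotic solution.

a=2401, b=7, f(n)=9*n^4.
log_7(2401) = 4, so n^(log_b(a)) = n^4.
f(n) = Theta(n^4), so Case 2 applies.
T(n) = Theta(n^4 log n).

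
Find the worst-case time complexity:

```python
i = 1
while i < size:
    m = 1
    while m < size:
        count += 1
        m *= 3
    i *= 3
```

Time complexity: O(log^2 n).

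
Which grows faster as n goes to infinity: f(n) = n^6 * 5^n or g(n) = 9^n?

g(n) = 9^n grows faster: 9^n / (n^6 5^n) = (9/5)^n / n^6 -> infinity since 9/5 > 1.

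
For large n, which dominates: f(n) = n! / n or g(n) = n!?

g(n) = n! grows faster: the ratio n!/(n!/n) = n -> infinity.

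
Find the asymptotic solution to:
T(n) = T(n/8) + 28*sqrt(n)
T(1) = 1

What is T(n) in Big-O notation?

Each level contributes sqrt(n/8^k). Geometric series with ratio 1/sqrt(8) < 1 sums to O(sqrt(n)).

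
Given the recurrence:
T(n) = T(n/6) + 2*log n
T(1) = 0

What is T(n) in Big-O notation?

Each of the log_6(n) levels adds O(log n). T(n) = O(log^2 n).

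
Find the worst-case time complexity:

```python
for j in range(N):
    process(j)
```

Time complexity: O(n).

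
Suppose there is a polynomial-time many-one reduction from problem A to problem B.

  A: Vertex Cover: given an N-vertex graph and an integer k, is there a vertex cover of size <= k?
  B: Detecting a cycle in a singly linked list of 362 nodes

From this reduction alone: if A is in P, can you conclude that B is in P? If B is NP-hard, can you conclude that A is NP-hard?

A poly-time reduction A <=_p B transfers tractability DOWN (B easy => A easy) and hardness UP (A hard => B hard), not the reverse.
From A in P, the reduction alone does NOT give B in P: any problem in P trivially reduces to SAT, yet SAT is not known to be in P.
From B NP-hard, the reduction alone does NOT give A NP-hard: again, easy problems reduce to hard ones.
(Here in fact A is NP-complete and B is in P, so no such reduction is known -- its existence would imply P = NP; the analysis concerns only what the assumed reduction would or would not let you conclude.)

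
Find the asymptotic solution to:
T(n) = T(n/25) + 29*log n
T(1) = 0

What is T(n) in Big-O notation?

Each of the log_25(n) levels adds O(log n). T(n) = O(log^2 n).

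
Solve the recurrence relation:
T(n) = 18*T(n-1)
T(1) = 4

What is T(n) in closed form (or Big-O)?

Each step multiplies by 18. T(n) = T(1)*18^(n-1) = 4*18^(n-1).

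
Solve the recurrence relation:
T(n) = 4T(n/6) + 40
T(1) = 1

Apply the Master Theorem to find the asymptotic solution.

a=4, b=6, f(n)=40. log_6(4) = 0.7737. Case 1 of Master Theorem: T(n) = O(n^0.7737).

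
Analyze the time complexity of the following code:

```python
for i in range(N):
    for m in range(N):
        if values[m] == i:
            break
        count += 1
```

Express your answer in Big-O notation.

Time complexity: O(n^2).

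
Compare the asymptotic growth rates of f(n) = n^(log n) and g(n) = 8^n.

g(n) = 8^n grows faster: take logs: log(n^(log n)) = (log n)^2, log(8^n) = n log 8; n dominates (log n)^2.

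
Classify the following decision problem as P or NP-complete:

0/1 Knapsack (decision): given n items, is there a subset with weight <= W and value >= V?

This problem is NP-complete: reduces from Subset Sum.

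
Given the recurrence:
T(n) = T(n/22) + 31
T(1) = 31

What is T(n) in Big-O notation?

Each step divides n by 22 and adds 31. After log_22(n) steps, T(n) = O(log n).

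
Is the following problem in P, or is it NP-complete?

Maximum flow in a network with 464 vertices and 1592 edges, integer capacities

This problem is in P: Edmonds-Karp / push-relabel run in polynomial time.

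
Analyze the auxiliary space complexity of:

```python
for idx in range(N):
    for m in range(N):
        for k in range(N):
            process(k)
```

Space complexity: O(1).
Only a constant amount of auxiliary storage is used; nothing grows with n.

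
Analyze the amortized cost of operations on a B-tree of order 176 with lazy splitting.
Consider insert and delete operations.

In a B-tree of order 176, a node splits when it has 176 keys. With lazy splitting, we use potential Phi = number of full nodes + number of near-empty nodes. Each split costs O(1) but reduces potential. Between splits, at least 88 insertions must occur in that node. Amortized structural cost is O(1) per operation, plus O(log_176 n) traversal.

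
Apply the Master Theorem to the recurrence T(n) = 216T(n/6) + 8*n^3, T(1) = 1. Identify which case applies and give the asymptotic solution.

a=216, b=6, f(n)=8*n^3.
log_6(216) = 3, so n^(log_b(a)) = n^3.
f(n) = Theta(n^3), so Case 2 applies.
T(n) = Theta(n^3 log n).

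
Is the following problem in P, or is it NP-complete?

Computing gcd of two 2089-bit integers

This problem is in P: the Euclidean algorithm runs in polynomial time in the bit-length.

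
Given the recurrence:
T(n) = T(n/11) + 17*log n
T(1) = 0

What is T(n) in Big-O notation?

Each of the log_11(n) levels adds O(log n). T(n) = O(log^2 n).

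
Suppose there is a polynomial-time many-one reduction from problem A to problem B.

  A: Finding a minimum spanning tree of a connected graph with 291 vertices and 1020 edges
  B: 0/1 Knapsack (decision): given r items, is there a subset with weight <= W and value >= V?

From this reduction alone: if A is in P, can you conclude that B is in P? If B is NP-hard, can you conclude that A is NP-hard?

A poly-time reduction A <=_p B transfers tractability DOWN (B easy => A easy) and hardness UP (A hard => B hard), not the reverse.
From A in P, the reduction alone does NOT give B in P: any problem in P trivially reduces to SAT, yet SAT is not known to be in P.
From B NP-hard, the reduction alone does NOT give A NP-hard: again, easy problems reduce to hard ones.
(Here in fact A is P and B is NP-complete.)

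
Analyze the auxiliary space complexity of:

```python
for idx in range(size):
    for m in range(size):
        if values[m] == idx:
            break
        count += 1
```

Space complexity: O(1).
Only a constant amount of auxiliary storage is used; nothing grows with n.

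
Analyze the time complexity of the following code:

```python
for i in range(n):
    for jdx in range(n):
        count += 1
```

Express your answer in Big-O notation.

Time complexity: O(n^2).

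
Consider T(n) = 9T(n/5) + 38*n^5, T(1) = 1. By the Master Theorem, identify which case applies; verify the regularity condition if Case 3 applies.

a=9, b=5, f(n)=38*n^5.
log_5(9) = 1.365 < 5.
f(n) = Omega(n^(1.365+epsilon)) for some epsilon > 0, so Case 3 is the candidate.
Regularity: a*f(n/b) = 9*38*(n/5)^5 = (9/3125)*38*n^5 <= c*f(n) with c = 9/3125 < 1. Satisfied.
Case 3: T(n) = Theta(n^5).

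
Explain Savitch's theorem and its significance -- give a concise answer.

Savitch's theorem states that NSPACE(f(n)) is contained in DSPACE(f(n)^2) for f(n) >= log n. In particular, NPSPACE = PSPACE, meaning nondeterminism does not significantly help for space-bounded computation. This contrasts with time, where we do not know if P = NP.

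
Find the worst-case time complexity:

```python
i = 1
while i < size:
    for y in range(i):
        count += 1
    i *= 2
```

Time complexity: O(n).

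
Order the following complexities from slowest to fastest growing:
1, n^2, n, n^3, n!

Ordered by growth rate: 1 < n < n^2 < n^3 < n!.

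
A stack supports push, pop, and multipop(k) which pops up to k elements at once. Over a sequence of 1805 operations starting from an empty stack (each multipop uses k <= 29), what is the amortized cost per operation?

Each element is pushed exactly once and popped at most once (whether by pop or as part of a multipop). So the total number of individual pops over the whole sequence is at most the number of pushes, which is at most 1805. Total work <= 2 * 1805, hence O(1) amortized per operation.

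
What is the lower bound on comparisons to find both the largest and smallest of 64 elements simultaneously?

Pair elements first (floor(64/2) comparisons), then find max among winners and min among losers. Total: ceil(3*64/2) - 2 = 94 comparisons.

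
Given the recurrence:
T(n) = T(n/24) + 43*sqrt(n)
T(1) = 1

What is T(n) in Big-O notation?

Each level contributes sqrt(n/24^k). Geometric series with ratio 1/sqrt(24) < 1 sums to O(sqrt(n)).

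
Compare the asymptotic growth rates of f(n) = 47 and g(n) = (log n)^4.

g(n) = (log n)^4 grows faster: any unbounded function dominates a constant.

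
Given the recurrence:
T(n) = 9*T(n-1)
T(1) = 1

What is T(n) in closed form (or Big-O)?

Each step multiplies by 9. T(n) = T(1)*9^(n-1) = 9^(n-1).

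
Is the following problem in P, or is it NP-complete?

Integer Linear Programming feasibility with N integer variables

This problem is NP-complete: ILP feasibility is NP-complete (LP relaxation is in P).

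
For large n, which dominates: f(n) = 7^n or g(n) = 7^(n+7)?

f(n) = 7^n and g(n) = 7^(n+7) are Theta of each other: 7^(n+7) = 7^7 * 7^n = Theta(7^n).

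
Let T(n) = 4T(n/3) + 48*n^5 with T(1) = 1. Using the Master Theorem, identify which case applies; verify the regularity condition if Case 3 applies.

a=4, b=3, f(n)=48*n^5.
log_3(4) = 1.262 < 5.
f(n) = Omega(n^(1.262+epsilon)) for some epsilon > 0, so Case 3 is the candidate.
Regularity: a*f(n/b) = 4*48*(n/3)^5 = (4/243)*48*n^5 <= c*f(n) with c = 4/243 < 1. Satisfied.
Case 3: T(n) = Theta(n^5).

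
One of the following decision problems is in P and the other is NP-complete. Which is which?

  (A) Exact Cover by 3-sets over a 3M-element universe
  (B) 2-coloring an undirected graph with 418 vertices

(A) is NP-complete: one of Karp's 21 NP-complete problems.
(B) is P: 2-coloring is bipartiteness testing via BFS, O(V+E).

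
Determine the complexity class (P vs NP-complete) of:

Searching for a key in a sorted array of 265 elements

This problem is in P: binary search runs in O(log n).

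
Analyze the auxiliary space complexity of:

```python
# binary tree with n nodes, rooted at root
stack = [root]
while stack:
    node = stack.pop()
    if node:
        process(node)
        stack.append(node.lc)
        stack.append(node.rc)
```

Space complexity: O(n).
Auxiliary storage grows linearly with the input size n in the worst case.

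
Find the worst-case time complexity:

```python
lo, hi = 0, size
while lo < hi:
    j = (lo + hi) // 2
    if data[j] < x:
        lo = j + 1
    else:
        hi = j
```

Time complexity: O(log n).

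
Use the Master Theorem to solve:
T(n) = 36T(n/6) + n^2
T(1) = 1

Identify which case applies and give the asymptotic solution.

a=36, b=6, f(n)=n^2.
log_6(36) = 2, so n^(log_b(a)) = n^2.
f(n) = Theta(n^2), so Case 2 applies.
T(n) = Theta(n^2 log n).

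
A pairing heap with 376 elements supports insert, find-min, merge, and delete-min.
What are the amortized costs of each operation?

Pairing heaps are self-adjusting heap-ordered trees. Insert and merge link two roots: O(1). Find-min reads the root: O(1). Delete-min removes the root, then pairs children in two passes; amortized cost is O(log 376) = O(log n).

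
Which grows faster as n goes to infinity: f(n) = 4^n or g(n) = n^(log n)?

f(n) = 4^n grows faster: take logs: log(n^(log n)) = (log n)^2, log(4^n) = n log 4; n dominates (log n)^2.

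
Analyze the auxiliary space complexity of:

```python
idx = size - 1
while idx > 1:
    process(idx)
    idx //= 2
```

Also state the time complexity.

Space complexity: O(1).
Only a constant amount of auxiliary storage is used; nothing grows with n.
Time complexity: O(log n).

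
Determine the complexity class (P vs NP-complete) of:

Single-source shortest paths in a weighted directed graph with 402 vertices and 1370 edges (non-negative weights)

This problem is in P: Dijkstra's algorithm runs in O((V+E) log V).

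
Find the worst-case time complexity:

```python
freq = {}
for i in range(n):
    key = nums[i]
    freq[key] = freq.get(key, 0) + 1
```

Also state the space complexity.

Time complexity: O(n).
Space complexity: O(n).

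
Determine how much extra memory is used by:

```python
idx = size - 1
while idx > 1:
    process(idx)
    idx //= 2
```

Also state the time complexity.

Space complexity: O(1).
Only a constant amount of auxiliary storage is used; nothing grows with n.
Time complexity: O(log n).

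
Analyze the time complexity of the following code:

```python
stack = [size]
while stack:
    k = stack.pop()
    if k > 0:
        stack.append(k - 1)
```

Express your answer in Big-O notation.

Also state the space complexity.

Time complexity: O(n).
Space complexity: O(1).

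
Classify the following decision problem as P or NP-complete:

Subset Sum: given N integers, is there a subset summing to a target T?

This problem is NP-complete: one of Karp's 21 NP-complete problems.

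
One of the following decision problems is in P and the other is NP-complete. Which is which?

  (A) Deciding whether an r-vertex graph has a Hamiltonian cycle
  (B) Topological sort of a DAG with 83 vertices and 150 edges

(A) is NP-complete: one of Karp's 21 NP-complete problems.
(B) is P: DFS-based topological sort runs in O(V+E).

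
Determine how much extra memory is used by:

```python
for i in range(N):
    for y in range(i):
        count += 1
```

Space complexity: O(1).
Only a constant amount of auxiliary storage is used; nothing grows with n.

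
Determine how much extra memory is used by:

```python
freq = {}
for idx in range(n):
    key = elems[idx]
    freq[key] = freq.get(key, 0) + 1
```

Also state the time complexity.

Space complexity: O(n).
Auxiliary storage grows linearly with the input size n in the worst case.
Time complexity: O(n).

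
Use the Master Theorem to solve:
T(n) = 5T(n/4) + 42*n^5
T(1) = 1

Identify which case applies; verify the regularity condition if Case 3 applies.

a=5, b=4, f(n)=42*n^5.
log_4(5) = 1.161 < 5.
f(n) = Omega(n^(1.161+epsilon)) for some epsilon > 0, so Case 3 is the candidate.
Regularity: a*f(n/b) = 5*42*(n/4)^5 = (5/1024)*42*n^5 <= c*f(n) with c = 5/1024 < 1. Satisfied.
Case 3: T(n) = Theta(n^5).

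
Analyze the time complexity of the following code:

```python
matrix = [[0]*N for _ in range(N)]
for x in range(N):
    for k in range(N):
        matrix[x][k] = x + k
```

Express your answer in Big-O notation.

Time complexity: O(n^2).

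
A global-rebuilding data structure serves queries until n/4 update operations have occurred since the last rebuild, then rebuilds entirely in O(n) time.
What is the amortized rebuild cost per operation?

The O(n) rebuild is triggered by n/4 operations, so each contributes O(n)/(n/4) = O(4) = O(1) to the rebuild cost.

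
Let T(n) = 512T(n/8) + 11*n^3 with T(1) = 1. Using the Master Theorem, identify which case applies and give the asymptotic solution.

a=512, b=8, f(n)=11*n^3.
log_8(512) = 3, so n^(log_b(a)) = n^3.
f(n) = Theta(n^3), so Case 2 applies.
T(n) = Theta(n^3 log n).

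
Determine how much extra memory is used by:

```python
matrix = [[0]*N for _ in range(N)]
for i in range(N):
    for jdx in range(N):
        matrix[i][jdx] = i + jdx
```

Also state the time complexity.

Space complexity: O(n^2).
A 2D structure of size n x n is allocated.
Time complexity: O(n^2).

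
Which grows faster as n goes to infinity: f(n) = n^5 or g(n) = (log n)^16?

f(n) = n^5 grows faster: any positive polynomial dominates any polylog.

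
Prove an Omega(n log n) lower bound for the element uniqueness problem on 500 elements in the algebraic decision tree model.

In the algebraic decision tree model, element uniqueness on 500 elements is equivalent to determining which cell of an arrangement of C(500,2) = 124750 hyperplanes x_i = x_j contains the input point. Ben-Or's theorem shows this requires Omega(n log n).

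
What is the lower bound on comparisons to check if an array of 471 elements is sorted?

To verify 471 elements are sorted, we must compare each consecutive pair. Skipping any pair allows an adversary to swap them. Therefore 470 comparisons are necessary and sufficient.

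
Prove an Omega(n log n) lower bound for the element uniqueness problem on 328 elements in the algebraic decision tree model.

In the algebraic decision tree model, element uniqueness on 328 elements is equivalent to determining which cell of an arrangement of C(328,2) = 53628 hyperplanes x_i = x_j contains the input point. Ben-Or's theorem shows this requires Omega(n log n).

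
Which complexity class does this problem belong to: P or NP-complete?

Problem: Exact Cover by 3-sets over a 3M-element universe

This problem is NP-complete: one of Karp's 21 NP-complete problems.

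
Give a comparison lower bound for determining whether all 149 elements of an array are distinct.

In the algebraic decision-tree model, the YES region for element distinctness on 149 elements has 149! connected components (one per ordering). Ben-Or's theorem then gives a lower bound of Omega(log(n!)) = Omega(n log n).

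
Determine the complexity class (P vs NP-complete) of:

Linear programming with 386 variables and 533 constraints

This problem is in P: the ellipsoid and interior-point methods run in polynomial time.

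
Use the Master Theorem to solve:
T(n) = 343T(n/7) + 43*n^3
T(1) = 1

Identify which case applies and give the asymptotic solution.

a=343, b=7, f(n)=43*n^3.
log_7(343) = 3, so n^(log_b(a)) = n^3.
f(n) = Theta(n^3), so Case 2 applies.
T(n) = Theta(n^3 log n).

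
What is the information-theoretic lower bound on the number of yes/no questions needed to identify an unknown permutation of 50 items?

There are 50! = 30414093201713378043612608166064768844377641568960512000000000000 permutations. Each yes/no question gives at most 1 bit, so at least ceil(log_2(30414093201713378043612608166064768844377641568960512000000000000)) = 215 questions are needed.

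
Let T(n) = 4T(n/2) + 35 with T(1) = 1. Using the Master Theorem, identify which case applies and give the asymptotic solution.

a=4, b=2, f(n)=35.
log_2(4) = 2 > 0.
Since f(n) = O(n^0) is polynomially smaller than n^2, Case 1 applies.
T(n) = Theta(n^2).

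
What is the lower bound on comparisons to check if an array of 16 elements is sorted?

To verify 16 elements are sorted, we must compare each consecutive pair. Skipping any pair allows an adversary to swap them. Therefore 15 comparisons are necessary and sufficient.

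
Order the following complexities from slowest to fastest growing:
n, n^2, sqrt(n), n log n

Ordered by growth rate: sqrt(n) < n < n log n < n^2.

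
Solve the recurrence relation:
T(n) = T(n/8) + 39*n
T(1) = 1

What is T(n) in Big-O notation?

Geometric series: 39*n*(1 + 1/8 + 1/8^2 + ...) = O(n). T(n) = O(n).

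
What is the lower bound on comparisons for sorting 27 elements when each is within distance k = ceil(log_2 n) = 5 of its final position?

Partition the 27 positions into floor(n/k) blocks of k = 5 consecutive positions; any permutation within a block keeps every element within k of its final position, so there are at least (k!)^(n/k) distinguishable inputs. Lower bound: log_2((k!)^(n/k)) = (n/k) * log_2(k!) = Theta(n log k); with k = ceil(log_2 n), this is Omega(n log log n).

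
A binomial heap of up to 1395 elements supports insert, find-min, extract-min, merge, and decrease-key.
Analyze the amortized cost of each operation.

A binomial heap with n <= 1395 elements has at most floor(log_2 1395) + 1 = 11 trees. Using potential Phi = number of trees: Insert adds one tree, but cascading merges reduce count -- amortized O(1). Find-min reads the cached minimum pointer: O(1). Extract-min creates O(log n) new trees: O(log n). Merge combines tree lists: O(log n). Decrease-key sifts the element up its tree of height <= log n: O(log n).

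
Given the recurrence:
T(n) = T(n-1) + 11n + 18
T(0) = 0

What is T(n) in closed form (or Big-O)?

Dominant term in sum is 11*sum(i, i=1..n) = 11*n*(n+1)/2 = O(n^2).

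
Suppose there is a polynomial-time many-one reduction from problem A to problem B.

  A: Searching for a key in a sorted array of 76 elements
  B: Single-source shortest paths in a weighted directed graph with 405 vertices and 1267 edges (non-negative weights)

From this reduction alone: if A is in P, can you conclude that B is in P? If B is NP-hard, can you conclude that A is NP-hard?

A poly-time reduction A <=_p B transfers tractability DOWN (B easy => A easy) and hardness UP (A hard => B hard), not the reverse.
From A in P, the reduction alone does NOT give B in P: any problem in P trivially reduces to SAT, yet SAT is not known to be in P.
From B NP-hard, the reduction alone does NOT give A NP-hard: again, easy problems reduce to hard ones.
(Here in fact A is P and B is P.)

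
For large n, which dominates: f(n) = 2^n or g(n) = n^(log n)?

f(n) = 2^n grows faster: take logs: log(n^(log n)) = (log n)^2, log(2^n) = n log 2; n dominates (log n)^2.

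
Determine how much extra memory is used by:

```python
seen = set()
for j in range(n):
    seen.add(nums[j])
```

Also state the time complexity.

Space complexity: O(n).
Auxiliary storage grows linearly with the input size n in the worst case.
Time complexity: O(n).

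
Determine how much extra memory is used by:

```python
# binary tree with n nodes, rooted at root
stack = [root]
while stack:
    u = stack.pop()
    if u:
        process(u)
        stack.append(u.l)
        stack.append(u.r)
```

Space complexity: O(n).
Auxiliary storage grows linearly with the input size n in the worst case.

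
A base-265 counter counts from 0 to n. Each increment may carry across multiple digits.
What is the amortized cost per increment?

Digit at position i changes every 265^i increments. Total digit changes over n increments: n * 265/(265-1) = O(n). Amortized: O(1).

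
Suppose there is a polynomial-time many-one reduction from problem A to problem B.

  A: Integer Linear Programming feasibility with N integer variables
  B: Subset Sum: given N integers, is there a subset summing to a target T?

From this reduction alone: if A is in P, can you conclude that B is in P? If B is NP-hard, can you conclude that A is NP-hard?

A poly-time reduction A <=_p B transfers tractability DOWN (B easy => A easy) and hardness UP (A hard => B hard), not the reverse.
From A in P, the reduction alone does NOT give B in P: any problem in P trivially reduces to SAT, yet SAT is not known to be in P.
From B NP-hard, the reduction alone does NOT give A NP-hard: again, easy problems reduce to hard ones.
(Here in fact A is NP-complete and B is NP-complete.)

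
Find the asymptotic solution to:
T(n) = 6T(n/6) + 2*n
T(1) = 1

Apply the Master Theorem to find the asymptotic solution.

a=6, b=6, f(n)=2*n. log_6(6) = 1. Case 2: T(n) = O(n log n).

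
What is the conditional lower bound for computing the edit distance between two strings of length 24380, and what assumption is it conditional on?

Under SETH (the Strong Exponential Time Hypothesis), edit distance on length-24380 strings cannot be computed in O(n^(2-epsilon)) time for any epsilon > 0 (Backurs-Indyk). The reduction is from CNF-SAT via the orthogonal vectors problem.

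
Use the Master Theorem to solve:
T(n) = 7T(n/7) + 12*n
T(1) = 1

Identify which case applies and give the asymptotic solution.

a=7, b=7, f(n)=12*n.
log_7(7) = 1, so n^(log_b(a)) = n.
f(n) = Theta(n), so Case 2 applies.
T(n) = Theta(n log n).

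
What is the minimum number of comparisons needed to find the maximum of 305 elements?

Finding the maximum requires 304 comparisons. Each comparison eliminates exactly one candidate. With 305 candidates, we need 304 eliminations.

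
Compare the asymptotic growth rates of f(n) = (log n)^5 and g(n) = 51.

f(n) = (log n)^5 grows faster: any unbounded function dominates a constant.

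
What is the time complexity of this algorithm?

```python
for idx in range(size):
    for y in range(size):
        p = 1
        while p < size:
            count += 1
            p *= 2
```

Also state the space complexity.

Time complexity: O(n^2 log n).
Space complexity: O(1).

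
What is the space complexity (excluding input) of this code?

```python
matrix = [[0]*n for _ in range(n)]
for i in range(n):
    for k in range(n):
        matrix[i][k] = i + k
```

Space complexity: O(n^2).
A 2D structure of size n x n is allocated.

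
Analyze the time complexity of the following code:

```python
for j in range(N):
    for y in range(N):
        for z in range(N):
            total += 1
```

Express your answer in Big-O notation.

Time complexity: O(n^3).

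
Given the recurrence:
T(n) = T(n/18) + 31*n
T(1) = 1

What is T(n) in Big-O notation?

Geometric series: 31*n*(1 + 1/18 + 1/18^2 + ...) = O(n). T(n) = O(n).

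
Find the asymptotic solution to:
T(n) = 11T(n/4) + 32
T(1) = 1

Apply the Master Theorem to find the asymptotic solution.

a=11, b=4, f(n)=32. log_4(11) = 1.73. Case 1 of Master Theorem: T(n) = O(n^1.73).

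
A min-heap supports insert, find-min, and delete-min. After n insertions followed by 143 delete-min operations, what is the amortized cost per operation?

Insert takes O(log n) worst case. Delete-min takes O(log n). Over a sequence of n inserts and 143 delete-mins, total cost is O((n + 143) log n). Amortized per operation: O(log n).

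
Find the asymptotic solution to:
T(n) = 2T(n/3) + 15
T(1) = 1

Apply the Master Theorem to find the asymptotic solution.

a=2, b=3, f(n)=15. log_3(2) = 0.6309. Case 1 of Master Theorem: T(n) = O(n^0.6309).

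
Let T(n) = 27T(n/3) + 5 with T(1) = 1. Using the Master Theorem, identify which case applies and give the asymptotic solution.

a=27, b=3, f(n)=5.
log_3(27) = 3 > 0.
Since f(n) = O(n^0) is polynomially smaller than n^3, Case 1 applies.
T(n) = Theta(n^3).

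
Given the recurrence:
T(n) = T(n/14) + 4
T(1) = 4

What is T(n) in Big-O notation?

Each step divides n by 14 and adds 4. After log_14(n) steps, T(n) = O(log n).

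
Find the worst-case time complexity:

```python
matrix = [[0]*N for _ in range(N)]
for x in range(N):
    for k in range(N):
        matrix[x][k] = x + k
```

Time complexity: O(n^2).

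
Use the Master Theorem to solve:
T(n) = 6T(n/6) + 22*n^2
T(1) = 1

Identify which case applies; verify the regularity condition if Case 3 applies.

a=6, b=6, f(n)=22*n^2.
log_6(6) = 1 < 2.
f(n) = Omega(n^(1+epsilon)) for some epsilon > 0, so Case 3 is the candidate.
Regularity: a*f(n/b) = 6*22*(n/6)^2 = (6/36)*22*n^2 <= c*f(n) with c = 6/36 < 1. Satisfied.
Case 3: T(n) = Theta(n^2).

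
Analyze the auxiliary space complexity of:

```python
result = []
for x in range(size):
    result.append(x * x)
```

Space complexity: O(n).
Auxiliary storage grows linearly with the input size n in the worst case.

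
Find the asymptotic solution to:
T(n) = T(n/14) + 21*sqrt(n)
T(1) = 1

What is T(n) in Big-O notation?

Each level contributes sqrt(n/14^k). Geometric series with ratio 1/sqrt(14) < 1 sums to O(sqrt(n)).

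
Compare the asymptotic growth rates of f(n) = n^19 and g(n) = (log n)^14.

f(n) = n^19 grows faster: any positive polynomial dominates any polylog.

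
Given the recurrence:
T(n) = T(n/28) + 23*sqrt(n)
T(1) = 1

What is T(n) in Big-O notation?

Each level contributes sqrt(n/28^k). Geometric series with ratio 1/sqrt(28) < 1 sums to O(sqrt(n)).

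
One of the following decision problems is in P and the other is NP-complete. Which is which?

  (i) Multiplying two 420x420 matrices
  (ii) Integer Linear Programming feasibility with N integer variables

(i) is P: the schoolbook algorithm runs in O(n^3).
(ii) is NP-complete: ILP feasibility is NP-complete (LP relaxation is in P).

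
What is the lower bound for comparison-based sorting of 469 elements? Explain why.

A comparison-based sorting algorithm corresponds to a decision tree. With 469! possible permutations, the tree has 469! leaves. The height is at least log_2(469!) = Omega(n log n) by Stirling's approximation.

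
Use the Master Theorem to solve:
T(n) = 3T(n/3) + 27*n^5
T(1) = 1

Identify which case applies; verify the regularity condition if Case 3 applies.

a=3, b=3, f(n)=27*n^5.
log_3(3) = 1 < 5.
f(n) = Omega(n^(1+epsilon)) for some epsilon > 0, so Case 3 is the candidate.
Regularity: a*f(n/b) = 3*27*(n/3)^5 = (3/243)*27*n^5 <= c*f(n) with c = 3/243 < 1. Satisfied.
Case 3: T(n) = Theta(n^5).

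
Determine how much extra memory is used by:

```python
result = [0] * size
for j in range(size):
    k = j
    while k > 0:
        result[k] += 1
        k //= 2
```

Space complexity: O(n).
Auxiliary storage grows linearly with the input size n in the worst case.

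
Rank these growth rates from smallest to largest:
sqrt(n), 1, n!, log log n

Ordered by growth rate: 1 < log log n < sqrt(n) < n!.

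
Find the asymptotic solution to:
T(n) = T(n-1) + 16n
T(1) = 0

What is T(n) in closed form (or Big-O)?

Unrolling: T(n) = 0 + 16*(2 + 3 + ... + n) = 0 + 16*(n(n+1)/2 - 1) = O(n^2).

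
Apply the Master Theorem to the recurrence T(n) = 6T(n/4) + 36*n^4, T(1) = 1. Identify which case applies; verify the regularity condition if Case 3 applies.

a=6, b=4, f(n)=36*n^4.
log_4(6) = 1.292 < 4.
f(n) = Omega(n^(1.292+epsilon)) for some epsilon > 0, so Case 3 is the candidate.
Regularity: a*f(n/b) = 6*36*(n/4)^4 = (6/256)*36*n^4 <= c*f(n) with c = 6/256 < 1. Satisfied.
Case 3: T(n) = Theta(n^4).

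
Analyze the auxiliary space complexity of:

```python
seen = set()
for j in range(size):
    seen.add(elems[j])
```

Space complexity: O(n).
Auxiliary storage grows linearly with the input size n in the worst case.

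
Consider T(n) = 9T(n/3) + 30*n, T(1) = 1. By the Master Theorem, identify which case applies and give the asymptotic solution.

a=9, b=3, f(n)=30*n.
log_3(9) = 2 > 1.
Since f(n) = O(n^1) is polynomially smaller than n^2, Case 1 applies.
T(n) = Theta(n^2).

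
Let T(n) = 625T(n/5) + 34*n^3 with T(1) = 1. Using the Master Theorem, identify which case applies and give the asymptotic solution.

a=625, b=5, f(n)=34*n^3.
log_5(625) = 4 > 3.
Since f(n) = O(n^3) is polynomially smaller than n^4, Case 1 applies.
T(n) = Theta(n^4).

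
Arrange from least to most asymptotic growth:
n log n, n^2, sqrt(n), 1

Ordered by growth rate: 1 < sqrt(n) < n log n < n^2.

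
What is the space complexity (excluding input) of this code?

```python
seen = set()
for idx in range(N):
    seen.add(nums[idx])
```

Space complexity: O(n).
Auxiliary storage grows linearly with the input size n in the worst case.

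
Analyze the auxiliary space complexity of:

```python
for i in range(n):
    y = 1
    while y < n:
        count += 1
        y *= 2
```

Space complexity: O(1).
Only a constant amount of auxiliary storage is used; nothing grows with n.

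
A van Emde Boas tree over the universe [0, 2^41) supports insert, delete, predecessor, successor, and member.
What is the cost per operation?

vEB recursively partitions [0, 2199023255552) into sqrt(u) clusters of size sqrt(u). Each operation recurses into either one cluster or the summary, never both: T(u) = T(sqrt(u)) + O(1) => T(u) = O(log log u) = O(log 41). This is worst-case, not just amortized.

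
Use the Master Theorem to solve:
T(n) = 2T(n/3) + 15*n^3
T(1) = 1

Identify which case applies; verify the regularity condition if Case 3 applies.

a=2, b=3, f(n)=15*n^3.
log_3(2) = 0.6309 < 3.
f(n) = Omega(n^(0.6309+epsilon)) for some epsilon > 0, so Case 3 is the candidate.
Regularity: a*f(n/b) = 2*15*(n/3)^3 = (2/27)*15*n^3 <= c*f(n) with c = 2/27 < 1. Satisfied.
Case 3: T(n) = Theta(n^3).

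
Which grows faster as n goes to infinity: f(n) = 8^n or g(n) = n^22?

f(n) = 8^n grows faster: any exponential with base > 1 dominates every polynomial.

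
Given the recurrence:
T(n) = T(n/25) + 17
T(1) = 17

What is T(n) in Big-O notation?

Each step divides n by 25 and adds 17. After log_25(n) steps, T(n) = O(log n).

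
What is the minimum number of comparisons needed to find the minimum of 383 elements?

Finding the minimum requires 382 comparisons, identical reasoning to finding the maximum. Each comparison eliminates one candidate.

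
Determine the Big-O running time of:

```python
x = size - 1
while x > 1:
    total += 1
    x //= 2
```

Time complexity: O(log n).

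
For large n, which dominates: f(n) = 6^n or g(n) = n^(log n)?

f(n) = 6^n grows faster: take logs: log(n^(log n)) = (log n)^2, log(6^n) = n log 6; n dominates (log n)^2.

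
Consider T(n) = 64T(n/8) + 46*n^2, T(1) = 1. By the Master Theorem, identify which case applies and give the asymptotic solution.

a=64, b=8, f(n)=46*n^2.
log_8(64) = 2, so n^(log_b(a)) = n^2.
f(n) = Theta(n^2), so Case 2 applies.
T(n) = Theta(n^2 log n).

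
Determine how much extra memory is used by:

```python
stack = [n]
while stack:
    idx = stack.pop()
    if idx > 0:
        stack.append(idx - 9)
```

Space complexity: O(1).
Only a constant amount of auxiliary storage is used; nothing grows with n.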